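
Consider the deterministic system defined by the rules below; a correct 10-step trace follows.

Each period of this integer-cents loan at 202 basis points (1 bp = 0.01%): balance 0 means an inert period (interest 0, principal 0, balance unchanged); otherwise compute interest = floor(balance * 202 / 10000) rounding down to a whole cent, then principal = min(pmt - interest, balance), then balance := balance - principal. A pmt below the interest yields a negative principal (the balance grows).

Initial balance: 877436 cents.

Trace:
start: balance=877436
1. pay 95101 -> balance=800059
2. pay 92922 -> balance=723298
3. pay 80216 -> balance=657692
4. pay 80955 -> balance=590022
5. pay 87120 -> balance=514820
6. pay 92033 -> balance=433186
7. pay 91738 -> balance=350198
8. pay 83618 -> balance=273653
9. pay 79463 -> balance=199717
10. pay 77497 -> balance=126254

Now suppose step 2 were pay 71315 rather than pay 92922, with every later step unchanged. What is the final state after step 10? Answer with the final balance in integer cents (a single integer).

151610

(re-executing from step 2 with the substitution; state before step 2: balance=800059)
2. pay 71315 -> balance=744905
3. pay 80216 -> balance=679736
4. pay 80955 -> balance=612511
5. pay 87120 -> balance=537763
6. pay 92033 -> balance=456592
7. pay 91738 -> balance=374077
8. pay 83618 -> balance=298015
9. pay 79463 -> balance=224571
10. pay 77497 -> balance=151610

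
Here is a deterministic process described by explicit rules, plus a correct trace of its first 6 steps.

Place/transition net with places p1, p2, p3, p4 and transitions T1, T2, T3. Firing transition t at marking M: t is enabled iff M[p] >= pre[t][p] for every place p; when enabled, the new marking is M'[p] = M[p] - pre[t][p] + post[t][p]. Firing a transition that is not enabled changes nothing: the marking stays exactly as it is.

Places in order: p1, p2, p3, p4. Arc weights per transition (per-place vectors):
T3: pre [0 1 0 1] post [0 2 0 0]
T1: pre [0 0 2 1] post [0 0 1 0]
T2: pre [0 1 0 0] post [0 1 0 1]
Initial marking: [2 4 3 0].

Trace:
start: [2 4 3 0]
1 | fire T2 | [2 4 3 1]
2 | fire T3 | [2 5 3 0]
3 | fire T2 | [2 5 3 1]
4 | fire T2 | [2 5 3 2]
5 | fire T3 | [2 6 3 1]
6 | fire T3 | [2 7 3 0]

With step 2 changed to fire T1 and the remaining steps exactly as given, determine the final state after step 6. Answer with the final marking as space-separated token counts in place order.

2 6 2 0

(re-executing from step 2 with the substitution; state before step 2: [2 4 3 1])
2 | fire T1 | [2 4 2 0]
3 | fire T2 | [2 4 2 1]
4 | fire T2 | [2 4 2 2]
5 | fire T3 | [2 5 2 1]
6 | fire T3 | [2 6 2 0]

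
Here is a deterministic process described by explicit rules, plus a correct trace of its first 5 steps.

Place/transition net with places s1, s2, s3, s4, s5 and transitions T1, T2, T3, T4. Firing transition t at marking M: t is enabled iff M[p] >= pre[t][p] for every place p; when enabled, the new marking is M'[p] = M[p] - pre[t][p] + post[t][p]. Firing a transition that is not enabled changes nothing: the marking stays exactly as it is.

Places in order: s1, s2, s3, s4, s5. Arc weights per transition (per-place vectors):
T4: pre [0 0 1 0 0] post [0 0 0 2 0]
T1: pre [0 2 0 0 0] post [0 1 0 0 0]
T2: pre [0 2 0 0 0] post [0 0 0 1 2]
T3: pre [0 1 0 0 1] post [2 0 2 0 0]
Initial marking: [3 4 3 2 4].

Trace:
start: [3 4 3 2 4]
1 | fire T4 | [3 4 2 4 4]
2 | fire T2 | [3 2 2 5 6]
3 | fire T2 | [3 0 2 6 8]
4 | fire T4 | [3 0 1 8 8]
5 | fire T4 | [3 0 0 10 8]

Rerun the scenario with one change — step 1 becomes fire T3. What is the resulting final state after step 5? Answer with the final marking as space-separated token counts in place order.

5 1 3 7 5

(re-executing from step 1 with the substitution; state before step 1: [3 4 3 2 4])
1 | fire T3 | [5 3 5 2 3]
2 | fire T2 | [5 1 5 3 5]
3 | fire T2 | [5 1 5 3 5]
4 | fire T4 | [5 1 4 5 5]
5 | fire T4 | [5 1 3 7 5]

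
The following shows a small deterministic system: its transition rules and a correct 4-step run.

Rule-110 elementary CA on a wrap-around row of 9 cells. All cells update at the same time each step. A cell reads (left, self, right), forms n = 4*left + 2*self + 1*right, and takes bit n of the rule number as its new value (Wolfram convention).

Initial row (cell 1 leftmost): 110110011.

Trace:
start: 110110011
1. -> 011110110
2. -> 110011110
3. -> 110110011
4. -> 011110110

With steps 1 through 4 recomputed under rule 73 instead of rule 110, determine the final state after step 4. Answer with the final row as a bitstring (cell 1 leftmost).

(re-executing steps 1..4 under rule 73; state before step 1: 110110011)
1. -> 010110010
2. -> 000110000
3. -> 110110111
4. -> 010110100

010110100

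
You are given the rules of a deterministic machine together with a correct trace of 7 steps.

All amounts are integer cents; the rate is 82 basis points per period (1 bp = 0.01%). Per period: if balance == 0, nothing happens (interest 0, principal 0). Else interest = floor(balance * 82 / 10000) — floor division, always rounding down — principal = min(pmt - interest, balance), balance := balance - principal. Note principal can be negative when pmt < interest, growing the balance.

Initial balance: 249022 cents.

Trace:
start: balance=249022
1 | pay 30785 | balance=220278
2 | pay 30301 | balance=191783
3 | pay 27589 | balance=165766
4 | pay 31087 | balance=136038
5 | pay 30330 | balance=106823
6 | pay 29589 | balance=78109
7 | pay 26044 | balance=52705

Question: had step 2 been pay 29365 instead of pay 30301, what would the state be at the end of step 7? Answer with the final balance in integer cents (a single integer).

53681

(re-executing from step 2 with the substitution; state before step 2: balance=220278)
2 | pay 29365 | balance=192719
3 | pay 27589 | balance=166710
4 | pay 31087 | balance=136990
5 | pay 30330 | balance=107783
6 | pay 29589 | balance=79077
7 | pay 26044 | balance=53681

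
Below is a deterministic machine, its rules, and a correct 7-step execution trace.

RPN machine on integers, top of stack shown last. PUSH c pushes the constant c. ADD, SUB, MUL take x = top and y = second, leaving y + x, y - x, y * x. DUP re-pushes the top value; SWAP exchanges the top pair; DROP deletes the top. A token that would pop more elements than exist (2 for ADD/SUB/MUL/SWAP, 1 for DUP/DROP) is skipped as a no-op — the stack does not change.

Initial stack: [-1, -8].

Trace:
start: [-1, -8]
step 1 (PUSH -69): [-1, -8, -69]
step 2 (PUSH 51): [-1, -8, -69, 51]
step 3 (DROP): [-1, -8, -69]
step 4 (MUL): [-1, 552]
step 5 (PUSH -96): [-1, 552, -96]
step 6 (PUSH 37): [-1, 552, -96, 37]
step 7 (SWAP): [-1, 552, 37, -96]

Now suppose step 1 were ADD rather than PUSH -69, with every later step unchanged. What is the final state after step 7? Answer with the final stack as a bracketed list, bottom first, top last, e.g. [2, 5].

[-9, 37, -96]

(re-executing from step 1 with the substitution; state before step 1: [-1, -8])
step 1 (ADD): [-9]
step 2 (PUSH 51): [-9, 51]
step 3 (DROP): [-9]
step 4 (MUL): [-9]
step 5 (PUSH -96): [-9, -96]
step 6 (PUSH 37): [-9, -96, 37]
step 7 (SWAP): [-9, 37, -96]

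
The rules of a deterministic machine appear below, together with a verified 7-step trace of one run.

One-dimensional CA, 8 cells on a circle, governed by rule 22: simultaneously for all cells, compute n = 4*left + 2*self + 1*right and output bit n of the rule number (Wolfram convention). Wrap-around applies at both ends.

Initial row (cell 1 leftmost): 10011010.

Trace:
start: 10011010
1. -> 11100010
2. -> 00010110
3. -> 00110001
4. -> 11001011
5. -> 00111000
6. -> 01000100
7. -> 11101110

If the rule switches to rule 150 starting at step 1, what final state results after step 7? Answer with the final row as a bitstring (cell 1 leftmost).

(re-executing steps 1..7 under rule 150; state before step 1: 10011010)
1. -> 11100010
2. -> 01010110
3. -> 11010001
4. -> 10011010
5. -> 11100010
6. -> 01010110
7. -> 11010001

11010001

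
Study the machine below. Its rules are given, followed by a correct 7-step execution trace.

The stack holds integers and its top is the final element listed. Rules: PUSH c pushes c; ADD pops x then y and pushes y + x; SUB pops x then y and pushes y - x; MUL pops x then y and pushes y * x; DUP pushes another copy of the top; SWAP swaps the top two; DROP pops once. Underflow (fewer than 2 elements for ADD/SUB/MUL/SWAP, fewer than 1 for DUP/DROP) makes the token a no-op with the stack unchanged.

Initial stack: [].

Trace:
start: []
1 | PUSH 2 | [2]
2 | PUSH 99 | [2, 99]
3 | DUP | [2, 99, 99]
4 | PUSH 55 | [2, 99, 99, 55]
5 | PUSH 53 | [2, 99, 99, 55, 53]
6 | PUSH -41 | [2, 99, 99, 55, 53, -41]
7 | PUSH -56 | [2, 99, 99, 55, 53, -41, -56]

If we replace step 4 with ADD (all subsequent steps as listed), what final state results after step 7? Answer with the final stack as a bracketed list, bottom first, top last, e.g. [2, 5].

(re-executing from step 4 with the substitution; state before step 4: [2, 99, 99])
4 | ADD | [2, 198]
5 | PUSH 53 | [2, 198, 53]
6 | PUSH -41 | [2, 198, 53, -41]
7 | PUSH -56 | [2, 198, 53, -41, -56]

[2, 198, 53, -41, -56]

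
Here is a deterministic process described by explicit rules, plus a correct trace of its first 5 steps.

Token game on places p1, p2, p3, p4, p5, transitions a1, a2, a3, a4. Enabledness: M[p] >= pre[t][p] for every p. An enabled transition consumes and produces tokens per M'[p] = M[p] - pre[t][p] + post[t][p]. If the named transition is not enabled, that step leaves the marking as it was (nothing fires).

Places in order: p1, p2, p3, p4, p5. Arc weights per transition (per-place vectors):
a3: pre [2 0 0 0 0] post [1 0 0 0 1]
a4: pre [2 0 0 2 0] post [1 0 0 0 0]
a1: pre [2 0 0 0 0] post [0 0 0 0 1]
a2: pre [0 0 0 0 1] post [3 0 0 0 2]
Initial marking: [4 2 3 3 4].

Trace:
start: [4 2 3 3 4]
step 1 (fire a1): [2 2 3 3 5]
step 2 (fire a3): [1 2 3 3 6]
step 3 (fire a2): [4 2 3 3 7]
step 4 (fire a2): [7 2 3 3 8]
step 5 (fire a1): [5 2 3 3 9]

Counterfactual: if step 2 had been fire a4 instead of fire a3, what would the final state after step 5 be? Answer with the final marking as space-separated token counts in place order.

5 2 3 1 8

(re-executing from step 2 with the substitution; state before step 2: [2 2 3 3 5])
step 2 (fire a4): [1 2 3 1 5]
step 3 (fire a2): [4 2 3 1 6]
step 4 (fire a2): [7 2 3 1 7]
step 5 (fire a1): [5 2 3 1 8]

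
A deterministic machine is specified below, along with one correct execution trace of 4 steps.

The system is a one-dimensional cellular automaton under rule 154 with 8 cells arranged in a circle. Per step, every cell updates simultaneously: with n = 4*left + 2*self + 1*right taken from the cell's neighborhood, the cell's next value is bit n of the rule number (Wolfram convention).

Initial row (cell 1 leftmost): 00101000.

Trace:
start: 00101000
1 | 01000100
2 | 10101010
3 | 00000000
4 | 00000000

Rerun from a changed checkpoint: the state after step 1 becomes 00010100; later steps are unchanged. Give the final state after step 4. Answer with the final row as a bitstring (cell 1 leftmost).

state after step 1 := 00010100
2 | 00100010
3 | 01010101
4 | 00000000

00000000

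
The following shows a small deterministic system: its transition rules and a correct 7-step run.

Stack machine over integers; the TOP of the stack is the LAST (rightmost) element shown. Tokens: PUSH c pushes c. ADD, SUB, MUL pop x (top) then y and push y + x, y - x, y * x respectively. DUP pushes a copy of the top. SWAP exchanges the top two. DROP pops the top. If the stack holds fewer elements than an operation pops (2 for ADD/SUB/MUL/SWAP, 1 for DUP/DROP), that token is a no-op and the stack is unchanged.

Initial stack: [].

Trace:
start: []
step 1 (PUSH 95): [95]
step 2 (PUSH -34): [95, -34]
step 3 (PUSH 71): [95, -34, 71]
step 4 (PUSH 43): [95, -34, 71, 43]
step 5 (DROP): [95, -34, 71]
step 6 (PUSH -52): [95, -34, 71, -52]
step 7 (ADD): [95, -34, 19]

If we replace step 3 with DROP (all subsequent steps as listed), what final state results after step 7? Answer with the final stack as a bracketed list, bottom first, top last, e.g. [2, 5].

(re-executing from step 3 with the substitution; state before step 3: [95, -34])
step 3 (DROP): [95]
step 4 (PUSH 43): [95, 43]
step 5 (DROP): [95]
step 6 (PUSH -52): [95, -52]
step 7 (ADD): [43]

[43]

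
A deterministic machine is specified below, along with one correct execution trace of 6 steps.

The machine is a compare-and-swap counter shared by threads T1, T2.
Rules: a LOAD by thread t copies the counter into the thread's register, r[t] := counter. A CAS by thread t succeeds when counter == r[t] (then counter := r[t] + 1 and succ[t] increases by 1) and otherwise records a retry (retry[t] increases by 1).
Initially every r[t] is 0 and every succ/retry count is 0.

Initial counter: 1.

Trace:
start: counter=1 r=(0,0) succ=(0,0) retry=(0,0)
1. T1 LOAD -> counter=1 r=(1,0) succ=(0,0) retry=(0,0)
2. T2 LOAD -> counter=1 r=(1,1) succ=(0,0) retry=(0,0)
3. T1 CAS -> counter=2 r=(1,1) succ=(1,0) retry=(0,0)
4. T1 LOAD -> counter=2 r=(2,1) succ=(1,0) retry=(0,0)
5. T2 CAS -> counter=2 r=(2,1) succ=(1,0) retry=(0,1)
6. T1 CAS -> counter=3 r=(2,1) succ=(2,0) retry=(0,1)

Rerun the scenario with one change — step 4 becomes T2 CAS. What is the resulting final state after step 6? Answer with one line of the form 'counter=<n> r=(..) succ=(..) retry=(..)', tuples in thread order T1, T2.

counter=2 r=(1,1) succ=(1,0) retry=(1,2)

(re-executing from step 4 with the substitution; state before step 4: counter=2 r=(1,1) succ=(1,0) retry=(0,0))
4. T2 CAS -> counter=2 r=(1,1) succ=(1,0) retry=(0,1)
5. T2 CAS -> counter=2 r=(1,1) succ=(1,0) retry=(0,2)
6. T1 CAS -> counter=2 r=(1,1) succ=(1,0) retry=(1,2)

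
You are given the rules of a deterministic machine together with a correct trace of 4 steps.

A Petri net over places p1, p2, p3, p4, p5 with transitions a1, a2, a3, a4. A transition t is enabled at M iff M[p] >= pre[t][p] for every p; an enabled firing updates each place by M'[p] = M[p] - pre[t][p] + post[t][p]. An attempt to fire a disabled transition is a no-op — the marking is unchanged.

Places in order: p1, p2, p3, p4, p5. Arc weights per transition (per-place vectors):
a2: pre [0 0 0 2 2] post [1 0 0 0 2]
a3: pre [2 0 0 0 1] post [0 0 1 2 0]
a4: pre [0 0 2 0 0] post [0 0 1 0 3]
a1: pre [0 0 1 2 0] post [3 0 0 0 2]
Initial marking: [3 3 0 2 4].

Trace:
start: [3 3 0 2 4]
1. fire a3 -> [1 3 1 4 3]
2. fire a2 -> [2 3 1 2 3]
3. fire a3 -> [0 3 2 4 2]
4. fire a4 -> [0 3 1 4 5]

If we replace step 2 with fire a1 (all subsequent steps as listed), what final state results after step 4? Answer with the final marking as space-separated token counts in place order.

(re-executing from step 2 with the substitution; state before step 2: [1 3 1 4 3])
2. fire a1 -> [4 3 0 2 5]
3. fire a3 -> [2 3 1 4 4]
4. fire a4 -> [2 3 1 4 4]

2 3 1 4 4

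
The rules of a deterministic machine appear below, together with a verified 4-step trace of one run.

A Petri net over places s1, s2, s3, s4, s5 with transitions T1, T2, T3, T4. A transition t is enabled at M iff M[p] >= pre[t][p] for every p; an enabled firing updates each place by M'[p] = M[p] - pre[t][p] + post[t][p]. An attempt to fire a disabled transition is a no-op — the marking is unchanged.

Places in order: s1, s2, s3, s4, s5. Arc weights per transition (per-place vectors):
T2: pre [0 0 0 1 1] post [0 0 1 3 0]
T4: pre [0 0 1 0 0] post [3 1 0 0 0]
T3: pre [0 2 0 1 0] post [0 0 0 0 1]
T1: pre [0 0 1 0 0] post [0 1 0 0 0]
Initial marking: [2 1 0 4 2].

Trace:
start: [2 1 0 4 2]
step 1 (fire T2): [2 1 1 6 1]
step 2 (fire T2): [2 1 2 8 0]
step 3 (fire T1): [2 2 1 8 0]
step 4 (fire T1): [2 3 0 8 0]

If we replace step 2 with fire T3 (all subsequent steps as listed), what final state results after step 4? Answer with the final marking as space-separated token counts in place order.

(re-executing from step 2 with the substitution; state before step 2: [2 1 1 6 1])
step 2 (fire T3): [2 1 1 6 1]
step 3 (fire T1): [2 2 0 6 1]
step 4 (fire T1): [2 2 0 6 1]

2 2 0 6 1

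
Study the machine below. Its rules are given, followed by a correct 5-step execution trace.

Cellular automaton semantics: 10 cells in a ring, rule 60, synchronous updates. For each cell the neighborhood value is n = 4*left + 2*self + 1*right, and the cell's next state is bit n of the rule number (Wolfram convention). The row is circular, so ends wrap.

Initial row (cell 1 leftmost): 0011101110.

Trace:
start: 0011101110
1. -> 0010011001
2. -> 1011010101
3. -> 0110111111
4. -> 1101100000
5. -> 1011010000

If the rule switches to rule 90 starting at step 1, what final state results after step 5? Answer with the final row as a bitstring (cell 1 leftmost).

0001101100

(re-executing steps 1..5 under rule 90; state before step 1: 0011101110)
1. -> 0110101011
2. -> 0110000011
3. -> 0111000111
4. -> 0101101101
5. -> 0001101100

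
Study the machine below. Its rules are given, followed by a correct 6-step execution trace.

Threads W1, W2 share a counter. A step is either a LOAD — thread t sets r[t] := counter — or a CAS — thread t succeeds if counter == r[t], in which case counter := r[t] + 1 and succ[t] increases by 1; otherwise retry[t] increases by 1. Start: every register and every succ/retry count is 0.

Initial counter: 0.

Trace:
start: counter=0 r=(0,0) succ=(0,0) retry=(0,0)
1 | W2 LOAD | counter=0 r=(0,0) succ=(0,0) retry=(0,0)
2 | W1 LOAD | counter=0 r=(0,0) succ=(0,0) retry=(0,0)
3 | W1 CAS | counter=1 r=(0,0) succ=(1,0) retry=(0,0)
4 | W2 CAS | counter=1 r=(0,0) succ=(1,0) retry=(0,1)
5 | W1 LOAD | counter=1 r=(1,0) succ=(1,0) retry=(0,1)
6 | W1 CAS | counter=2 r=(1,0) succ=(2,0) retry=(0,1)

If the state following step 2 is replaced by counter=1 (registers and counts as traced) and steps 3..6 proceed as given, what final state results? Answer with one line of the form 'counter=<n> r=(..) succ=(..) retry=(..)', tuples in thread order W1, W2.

counter=2 r=(1,0) succ=(1,0) retry=(1,1)

state after step 2 := counter=1 r=(0,0) succ=(0,0) retry=(0,0)
3 | W1 CAS | counter=1 r=(0,0) succ=(0,0) retry=(1,0)
4 | W2 CAS | counter=1 r=(0,0) succ=(0,0) retry=(1,1)
5 | W1 LOAD | counter=1 r=(1,0) succ=(0,0) retry=(1,1)
6 | W1 CAS | counter=2 r=(1,0) succ=(1,0) retry=(1,1)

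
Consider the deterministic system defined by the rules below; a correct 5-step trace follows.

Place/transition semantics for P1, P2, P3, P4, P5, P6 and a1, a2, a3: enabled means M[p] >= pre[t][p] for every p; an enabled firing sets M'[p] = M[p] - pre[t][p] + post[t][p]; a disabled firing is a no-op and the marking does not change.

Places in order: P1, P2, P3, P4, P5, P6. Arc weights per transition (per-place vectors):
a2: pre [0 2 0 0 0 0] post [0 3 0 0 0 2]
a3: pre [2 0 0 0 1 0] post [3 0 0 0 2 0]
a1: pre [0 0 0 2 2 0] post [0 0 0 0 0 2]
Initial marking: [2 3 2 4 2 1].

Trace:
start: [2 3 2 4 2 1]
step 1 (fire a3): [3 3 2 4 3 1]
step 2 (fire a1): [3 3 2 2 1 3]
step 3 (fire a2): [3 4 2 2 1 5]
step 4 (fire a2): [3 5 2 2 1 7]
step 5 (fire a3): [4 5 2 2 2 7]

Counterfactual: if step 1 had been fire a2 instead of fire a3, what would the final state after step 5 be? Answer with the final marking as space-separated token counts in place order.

(re-executing from step 1 with the substitution; state before step 1: [2 3 2 4 2 1])
step 1 (fire a2): [2 4 2 4 2 3]
step 2 (fire a1): [2 4 2 2 0 5]
step 3 (fire a2): [2 5 2 2 0 7]
step 4 (fire a2): [2 6 2 2 0 9]
step 5 (fire a3): [2 6 2 2 0 9]

2 6 2 2 0 9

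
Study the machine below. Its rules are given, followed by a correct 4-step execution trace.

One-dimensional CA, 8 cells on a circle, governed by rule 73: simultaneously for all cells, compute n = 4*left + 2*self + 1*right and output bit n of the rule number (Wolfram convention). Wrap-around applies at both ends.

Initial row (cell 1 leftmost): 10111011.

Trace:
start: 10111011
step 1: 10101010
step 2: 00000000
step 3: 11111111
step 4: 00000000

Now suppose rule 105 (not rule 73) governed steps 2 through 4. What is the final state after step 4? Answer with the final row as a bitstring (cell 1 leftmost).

01010101

(re-executing steps 2..4 under rule 105; state before step 2: 10101010)
step 2: 01010101
step 3: 10101010
step 4: 01010101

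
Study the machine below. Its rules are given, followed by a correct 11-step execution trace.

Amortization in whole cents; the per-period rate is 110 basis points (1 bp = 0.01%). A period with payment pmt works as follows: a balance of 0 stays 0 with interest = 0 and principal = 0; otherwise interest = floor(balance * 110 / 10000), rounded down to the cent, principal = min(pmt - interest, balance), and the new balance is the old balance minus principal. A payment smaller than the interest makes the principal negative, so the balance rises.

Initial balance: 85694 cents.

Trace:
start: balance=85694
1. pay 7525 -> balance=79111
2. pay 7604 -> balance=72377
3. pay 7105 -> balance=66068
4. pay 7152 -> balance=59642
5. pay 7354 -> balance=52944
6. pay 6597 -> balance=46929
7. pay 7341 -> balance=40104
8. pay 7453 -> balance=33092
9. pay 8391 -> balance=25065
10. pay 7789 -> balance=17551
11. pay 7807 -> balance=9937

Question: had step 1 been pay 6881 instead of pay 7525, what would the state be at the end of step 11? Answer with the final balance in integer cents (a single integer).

(re-executing from step 1 with the substitution; state before step 1: balance=85694)
1. pay 6881 -> balance=79755
2. pay 7604 -> balance=73028
3. pay 7105 -> balance=66726
4. pay 7152 -> balance=60307
5. pay 7354 -> balance=53616
6. pay 6597 -> balance=47608
7. pay 7341 -> balance=40790
8. pay 7453 -> balance=33785
9. pay 8391 -> balance=25765
10. pay 7789 -> balance=18259
11. pay 7807 -> balance=10652

10652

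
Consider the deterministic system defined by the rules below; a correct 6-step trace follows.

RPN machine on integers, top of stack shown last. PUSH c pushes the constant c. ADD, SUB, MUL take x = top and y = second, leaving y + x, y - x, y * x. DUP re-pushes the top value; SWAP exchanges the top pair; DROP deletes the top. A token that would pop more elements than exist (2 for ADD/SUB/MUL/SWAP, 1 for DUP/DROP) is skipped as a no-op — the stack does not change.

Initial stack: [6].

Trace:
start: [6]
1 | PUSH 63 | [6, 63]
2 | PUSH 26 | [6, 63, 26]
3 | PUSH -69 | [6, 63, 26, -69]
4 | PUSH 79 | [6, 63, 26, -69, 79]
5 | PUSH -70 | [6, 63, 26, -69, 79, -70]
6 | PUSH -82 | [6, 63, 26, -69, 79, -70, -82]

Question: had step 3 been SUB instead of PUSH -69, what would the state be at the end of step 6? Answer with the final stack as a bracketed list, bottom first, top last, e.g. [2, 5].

(re-executing from step 3 with the substitution; state before step 3: [6, 63, 26])
3 | SUB | [6, 37]
4 | PUSH 79 | [6, 37, 79]
5 | PUSH -70 | [6, 37, 79, -70]
6 | PUSH -82 | [6, 37, 79, -70, -82]

[6, 37, 79, -70, -82]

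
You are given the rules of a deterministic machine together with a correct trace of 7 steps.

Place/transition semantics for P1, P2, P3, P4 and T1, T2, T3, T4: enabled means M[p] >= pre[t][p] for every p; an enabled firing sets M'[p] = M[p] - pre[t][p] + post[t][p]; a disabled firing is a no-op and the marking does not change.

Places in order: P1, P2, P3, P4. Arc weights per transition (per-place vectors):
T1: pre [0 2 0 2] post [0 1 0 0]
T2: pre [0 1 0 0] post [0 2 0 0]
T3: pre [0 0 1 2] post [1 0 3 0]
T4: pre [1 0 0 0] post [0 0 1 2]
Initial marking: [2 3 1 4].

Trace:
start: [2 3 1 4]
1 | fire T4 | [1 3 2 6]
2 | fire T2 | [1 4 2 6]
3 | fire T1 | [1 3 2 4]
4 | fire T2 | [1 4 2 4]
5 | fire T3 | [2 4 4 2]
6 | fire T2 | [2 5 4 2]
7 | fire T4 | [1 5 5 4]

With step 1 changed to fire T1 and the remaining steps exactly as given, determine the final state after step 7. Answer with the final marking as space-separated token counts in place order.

(re-executing from step 1 with the substitution; state before step 1: [2 3 1 4])
1 | fire T1 | [2 2 1 2]
2 | fire T2 | [2 3 1 2]
3 | fire T1 | [2 2 1 0]
4 | fire T2 | [2 3 1 0]
5 | fire T3 | [2 3 1 0]
6 | fire T2 | [2 4 1 0]
7 | fire T4 | [1 4 2 2]

1 4 2 2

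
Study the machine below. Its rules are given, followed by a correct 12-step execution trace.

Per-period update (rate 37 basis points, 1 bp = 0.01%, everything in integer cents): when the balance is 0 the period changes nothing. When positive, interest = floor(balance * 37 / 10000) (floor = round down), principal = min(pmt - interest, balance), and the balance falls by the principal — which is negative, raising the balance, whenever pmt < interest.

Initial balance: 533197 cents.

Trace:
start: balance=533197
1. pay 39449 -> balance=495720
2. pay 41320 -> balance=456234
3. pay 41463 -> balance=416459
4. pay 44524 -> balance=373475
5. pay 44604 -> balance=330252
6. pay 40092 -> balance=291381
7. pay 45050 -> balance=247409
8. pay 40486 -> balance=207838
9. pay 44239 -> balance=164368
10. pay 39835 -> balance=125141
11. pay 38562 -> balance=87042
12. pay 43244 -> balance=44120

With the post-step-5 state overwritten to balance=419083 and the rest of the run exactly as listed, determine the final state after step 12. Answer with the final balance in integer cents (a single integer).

135276

state after step 5 := balance=419083
6. pay 40092 -> balance=380541
7. pay 45050 -> balance=336899
8. pay 40486 -> balance=297659
9. pay 44239 -> balance=254521
10. pay 39835 -> balance=215627
11. pay 38562 -> balance=177862
12. pay 43244 -> balance=135276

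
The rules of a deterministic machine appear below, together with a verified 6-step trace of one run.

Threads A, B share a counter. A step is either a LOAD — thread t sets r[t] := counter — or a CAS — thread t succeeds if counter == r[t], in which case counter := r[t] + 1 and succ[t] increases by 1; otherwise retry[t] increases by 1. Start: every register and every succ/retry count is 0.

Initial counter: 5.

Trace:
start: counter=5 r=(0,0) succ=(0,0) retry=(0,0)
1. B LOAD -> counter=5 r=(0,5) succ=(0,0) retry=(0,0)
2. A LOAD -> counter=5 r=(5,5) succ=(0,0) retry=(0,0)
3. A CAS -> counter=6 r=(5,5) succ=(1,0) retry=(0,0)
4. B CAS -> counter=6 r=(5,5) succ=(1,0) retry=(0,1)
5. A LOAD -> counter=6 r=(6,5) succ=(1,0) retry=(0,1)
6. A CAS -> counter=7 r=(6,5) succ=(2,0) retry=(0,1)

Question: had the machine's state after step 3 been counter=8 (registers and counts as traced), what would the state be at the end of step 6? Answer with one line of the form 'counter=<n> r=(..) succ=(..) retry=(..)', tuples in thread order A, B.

counter=9 r=(8,5) succ=(2,0) retry=(0,1)

state after step 3 := counter=8 r=(5,5) succ=(1,0) retry=(0,0)
4. B CAS -> counter=8 r=(5,5) succ=(1,0) retry=(0,1)
5. A LOAD -> counter=8 r=(8,5) succ=(1,0) retry=(0,1)
6. A CAS -> counter=9 r=(8,5) succ=(2,0) retry=(0,1)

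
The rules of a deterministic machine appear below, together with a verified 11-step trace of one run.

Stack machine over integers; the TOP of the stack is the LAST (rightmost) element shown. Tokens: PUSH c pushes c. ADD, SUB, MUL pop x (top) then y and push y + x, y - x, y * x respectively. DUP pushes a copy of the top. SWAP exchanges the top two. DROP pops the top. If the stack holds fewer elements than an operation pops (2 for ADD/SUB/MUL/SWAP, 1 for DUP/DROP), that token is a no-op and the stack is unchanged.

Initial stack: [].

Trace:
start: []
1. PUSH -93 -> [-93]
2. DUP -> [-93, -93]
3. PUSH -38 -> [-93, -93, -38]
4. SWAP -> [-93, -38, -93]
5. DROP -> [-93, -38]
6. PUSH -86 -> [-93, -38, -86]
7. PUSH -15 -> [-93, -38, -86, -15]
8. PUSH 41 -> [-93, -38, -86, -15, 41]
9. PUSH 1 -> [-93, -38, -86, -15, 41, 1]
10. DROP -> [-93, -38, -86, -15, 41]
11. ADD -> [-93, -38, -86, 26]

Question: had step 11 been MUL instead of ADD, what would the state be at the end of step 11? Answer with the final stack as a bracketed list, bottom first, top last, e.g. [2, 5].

(re-executing from step 11 with the substitution; state before step 11: [-93, -38, -86, -15, 41])
11. MUL -> [-93, -38, -86, -615]

[-93, -38, -86, -615]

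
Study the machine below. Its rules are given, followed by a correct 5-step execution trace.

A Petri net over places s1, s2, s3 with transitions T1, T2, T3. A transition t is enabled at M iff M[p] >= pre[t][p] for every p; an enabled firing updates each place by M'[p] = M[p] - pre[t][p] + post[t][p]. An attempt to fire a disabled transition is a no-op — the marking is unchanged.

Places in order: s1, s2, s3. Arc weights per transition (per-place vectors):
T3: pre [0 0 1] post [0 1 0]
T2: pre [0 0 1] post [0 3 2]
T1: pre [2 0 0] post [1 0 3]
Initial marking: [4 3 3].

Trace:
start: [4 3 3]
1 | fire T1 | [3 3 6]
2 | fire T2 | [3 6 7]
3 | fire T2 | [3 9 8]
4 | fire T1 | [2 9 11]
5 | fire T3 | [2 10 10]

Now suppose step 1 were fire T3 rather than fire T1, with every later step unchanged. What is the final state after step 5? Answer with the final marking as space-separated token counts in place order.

(re-executing from step 1 with the substitution; state before step 1: [4 3 3])
1 | fire T3 | [4 4 2]
2 | fire T2 | [4 7 3]
3 | fire T2 | [4 10 4]
4 | fire T1 | [3 10 7]
5 | fire T3 | [3 11 6]

3 11 6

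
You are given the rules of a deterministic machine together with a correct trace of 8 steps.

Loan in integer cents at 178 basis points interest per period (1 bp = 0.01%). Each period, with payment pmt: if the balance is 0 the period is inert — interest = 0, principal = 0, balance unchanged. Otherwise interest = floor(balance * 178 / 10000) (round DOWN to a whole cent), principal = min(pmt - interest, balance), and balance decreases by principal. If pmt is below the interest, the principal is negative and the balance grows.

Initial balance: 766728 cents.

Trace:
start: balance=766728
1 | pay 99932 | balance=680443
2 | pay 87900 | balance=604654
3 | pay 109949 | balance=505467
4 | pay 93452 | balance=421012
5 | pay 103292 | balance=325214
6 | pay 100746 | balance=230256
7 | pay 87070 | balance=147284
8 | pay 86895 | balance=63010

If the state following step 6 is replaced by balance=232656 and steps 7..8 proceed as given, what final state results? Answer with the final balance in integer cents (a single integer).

state after step 6 := balance=232656
7 | pay 87070 | balance=149727
8 | pay 86895 | balance=65497

65497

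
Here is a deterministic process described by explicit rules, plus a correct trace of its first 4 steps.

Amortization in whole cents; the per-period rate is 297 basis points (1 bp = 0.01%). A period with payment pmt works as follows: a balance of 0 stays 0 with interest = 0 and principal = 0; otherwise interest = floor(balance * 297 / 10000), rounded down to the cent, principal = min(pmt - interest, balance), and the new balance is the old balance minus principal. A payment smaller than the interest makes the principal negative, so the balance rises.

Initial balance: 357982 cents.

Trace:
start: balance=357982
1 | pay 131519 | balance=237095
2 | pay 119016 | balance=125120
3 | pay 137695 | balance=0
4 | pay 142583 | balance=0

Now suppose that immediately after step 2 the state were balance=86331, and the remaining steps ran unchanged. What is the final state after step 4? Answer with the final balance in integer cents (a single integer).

0

state after step 2 := balance=86331
3 | pay 137695 | balance=0
4 | pay 142583 | balance=0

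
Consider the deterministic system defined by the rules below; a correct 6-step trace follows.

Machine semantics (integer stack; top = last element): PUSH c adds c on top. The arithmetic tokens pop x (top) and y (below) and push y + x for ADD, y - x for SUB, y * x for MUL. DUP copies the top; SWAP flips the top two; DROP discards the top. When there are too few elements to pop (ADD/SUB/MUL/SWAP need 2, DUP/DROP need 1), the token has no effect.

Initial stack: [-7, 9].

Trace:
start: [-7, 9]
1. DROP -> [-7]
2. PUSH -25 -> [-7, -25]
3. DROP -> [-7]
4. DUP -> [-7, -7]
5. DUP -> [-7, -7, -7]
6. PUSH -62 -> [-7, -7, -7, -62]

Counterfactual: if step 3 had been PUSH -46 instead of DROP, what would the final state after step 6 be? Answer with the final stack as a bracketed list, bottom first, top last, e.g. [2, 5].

(re-executing from step 3 with the substitution; state before step 3: [-7, -25])
3. PUSH -46 -> [-7, -25, -46]
4. DUP -> [-7, -25, -46, -46]
5. DUP -> [-7, -25, -46, -46, -46]
6. PUSH -62 -> [-7, -25, -46, -46, -46, -62]

[-7, -25, -46, -46, -46, -62]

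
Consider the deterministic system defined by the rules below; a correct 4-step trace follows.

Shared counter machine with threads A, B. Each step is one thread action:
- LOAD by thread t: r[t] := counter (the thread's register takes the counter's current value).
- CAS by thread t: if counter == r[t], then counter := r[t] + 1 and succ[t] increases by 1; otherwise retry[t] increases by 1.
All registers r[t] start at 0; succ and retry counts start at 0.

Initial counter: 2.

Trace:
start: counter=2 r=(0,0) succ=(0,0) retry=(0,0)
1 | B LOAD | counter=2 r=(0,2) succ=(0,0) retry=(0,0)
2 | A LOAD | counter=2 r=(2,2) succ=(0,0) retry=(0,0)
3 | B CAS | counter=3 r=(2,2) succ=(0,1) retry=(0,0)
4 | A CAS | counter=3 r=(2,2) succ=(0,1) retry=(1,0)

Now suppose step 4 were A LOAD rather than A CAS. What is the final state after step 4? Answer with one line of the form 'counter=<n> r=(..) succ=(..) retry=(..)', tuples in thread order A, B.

counter=3 r=(3,2) succ=(0,1) retry=(0,0)

(re-executing from step 4 with the substitution; state before step 4: counter=3 r=(2,2) succ=(0,1) retry=(0,0))
4 | A LOAD | counter=3 r=(3,2) succ=(0,1) retry=(0,0)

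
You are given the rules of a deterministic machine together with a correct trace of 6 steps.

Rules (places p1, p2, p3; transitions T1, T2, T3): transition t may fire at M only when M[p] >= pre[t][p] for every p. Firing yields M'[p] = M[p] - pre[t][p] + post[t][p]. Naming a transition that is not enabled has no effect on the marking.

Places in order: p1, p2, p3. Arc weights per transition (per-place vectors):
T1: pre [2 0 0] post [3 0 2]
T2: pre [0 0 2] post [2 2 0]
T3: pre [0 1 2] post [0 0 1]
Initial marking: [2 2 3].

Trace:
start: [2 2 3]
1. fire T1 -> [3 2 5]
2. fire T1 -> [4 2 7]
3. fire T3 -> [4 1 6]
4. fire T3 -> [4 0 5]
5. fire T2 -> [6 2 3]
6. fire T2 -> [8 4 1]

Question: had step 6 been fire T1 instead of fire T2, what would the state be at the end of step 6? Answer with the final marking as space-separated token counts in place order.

(re-executing from step 6 with the substitution; state before step 6: [6 2 3])
6. fire T1 -> [7 2 5]

7 2 5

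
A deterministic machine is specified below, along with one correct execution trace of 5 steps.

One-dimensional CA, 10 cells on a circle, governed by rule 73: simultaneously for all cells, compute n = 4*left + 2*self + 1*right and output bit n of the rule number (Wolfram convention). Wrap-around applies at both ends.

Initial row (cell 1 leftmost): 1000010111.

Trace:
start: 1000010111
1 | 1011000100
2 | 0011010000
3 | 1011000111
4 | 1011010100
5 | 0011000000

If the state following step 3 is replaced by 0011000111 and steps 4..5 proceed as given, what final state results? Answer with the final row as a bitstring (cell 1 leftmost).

state after step 3 := 0011000111
4 | 0011010101
5 | 0011000000

0011000000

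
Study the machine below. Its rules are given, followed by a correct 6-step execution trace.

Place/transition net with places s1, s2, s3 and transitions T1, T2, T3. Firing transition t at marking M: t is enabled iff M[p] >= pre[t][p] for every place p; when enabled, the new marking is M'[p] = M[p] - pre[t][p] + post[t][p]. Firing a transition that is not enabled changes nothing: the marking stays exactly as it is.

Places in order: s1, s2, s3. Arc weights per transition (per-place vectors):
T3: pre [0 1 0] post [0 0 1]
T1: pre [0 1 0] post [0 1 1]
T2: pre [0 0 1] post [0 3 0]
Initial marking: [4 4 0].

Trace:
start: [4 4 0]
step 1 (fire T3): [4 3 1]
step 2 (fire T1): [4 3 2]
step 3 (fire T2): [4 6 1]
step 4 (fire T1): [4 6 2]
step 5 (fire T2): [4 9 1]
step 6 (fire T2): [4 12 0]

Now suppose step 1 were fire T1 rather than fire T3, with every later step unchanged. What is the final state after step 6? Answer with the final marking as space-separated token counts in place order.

4 13 0

(re-executing from step 1 with the substitution; state before step 1: [4 4 0])
step 1 (fire T1): [4 4 1]
step 2 (fire T1): [4 4 2]
step 3 (fire T2): [4 7 1]
step 4 (fire T1): [4 7 2]
step 5 (fire T2): [4 10 1]
step 6 (fire T2): [4 13 0]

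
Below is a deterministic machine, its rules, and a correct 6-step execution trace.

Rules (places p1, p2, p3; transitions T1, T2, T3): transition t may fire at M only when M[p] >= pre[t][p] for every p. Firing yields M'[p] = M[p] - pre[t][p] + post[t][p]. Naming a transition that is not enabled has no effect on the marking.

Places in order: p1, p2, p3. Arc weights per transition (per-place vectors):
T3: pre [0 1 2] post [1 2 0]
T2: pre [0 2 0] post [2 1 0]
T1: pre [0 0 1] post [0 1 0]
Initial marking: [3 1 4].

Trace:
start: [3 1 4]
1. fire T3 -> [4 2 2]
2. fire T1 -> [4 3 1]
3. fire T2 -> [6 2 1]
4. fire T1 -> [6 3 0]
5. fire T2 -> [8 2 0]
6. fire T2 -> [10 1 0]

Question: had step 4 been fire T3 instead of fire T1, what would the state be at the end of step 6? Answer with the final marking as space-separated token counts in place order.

(re-executing from step 4 with the substitution; state before step 4: [6 2 1])
4. fire T3 -> [6 2 1]
5. fire T2 -> [8 1 1]
6. fire T2 -> [8 1 1]

8 1 1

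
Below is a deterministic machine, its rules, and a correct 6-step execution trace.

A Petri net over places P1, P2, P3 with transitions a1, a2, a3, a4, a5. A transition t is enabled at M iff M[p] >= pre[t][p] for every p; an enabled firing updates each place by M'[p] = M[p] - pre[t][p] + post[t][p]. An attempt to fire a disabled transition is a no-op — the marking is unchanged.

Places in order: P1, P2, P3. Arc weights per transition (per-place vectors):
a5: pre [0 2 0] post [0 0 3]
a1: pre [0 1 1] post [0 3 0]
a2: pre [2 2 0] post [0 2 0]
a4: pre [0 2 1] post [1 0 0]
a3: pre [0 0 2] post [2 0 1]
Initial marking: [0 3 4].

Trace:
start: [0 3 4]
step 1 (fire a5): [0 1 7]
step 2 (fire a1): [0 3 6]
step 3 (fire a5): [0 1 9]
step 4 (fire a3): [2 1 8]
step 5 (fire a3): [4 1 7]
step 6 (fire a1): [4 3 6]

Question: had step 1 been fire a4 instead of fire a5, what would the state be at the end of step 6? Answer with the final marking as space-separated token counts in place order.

(re-executing from step 1 with the substitution; state before step 1: [0 3 4])
step 1 (fire a4): [1 1 3]
step 2 (fire a1): [1 3 2]
step 3 (fire a5): [1 1 5]
step 4 (fire a3): [3 1 4]
step 5 (fire a3): [5 1 3]
step 6 (fire a1): [5 3 2]

5 3 2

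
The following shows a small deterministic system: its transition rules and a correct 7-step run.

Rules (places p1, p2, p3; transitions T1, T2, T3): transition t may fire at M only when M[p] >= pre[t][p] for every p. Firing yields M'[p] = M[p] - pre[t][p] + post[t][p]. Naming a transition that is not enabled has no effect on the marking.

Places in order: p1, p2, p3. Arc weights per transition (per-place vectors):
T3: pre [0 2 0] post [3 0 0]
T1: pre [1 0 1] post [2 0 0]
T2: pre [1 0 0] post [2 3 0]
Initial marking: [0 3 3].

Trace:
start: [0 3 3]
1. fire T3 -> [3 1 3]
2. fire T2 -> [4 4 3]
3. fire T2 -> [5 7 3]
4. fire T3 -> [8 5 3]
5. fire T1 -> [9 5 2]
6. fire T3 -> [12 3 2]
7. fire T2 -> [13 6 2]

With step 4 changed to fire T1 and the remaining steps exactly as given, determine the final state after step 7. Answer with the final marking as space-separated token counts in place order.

(re-executing from step 4 with the substitution; state before step 4: [5 7 3])
4. fire T1 -> [6 7 2]
5. fire T1 -> [7 7 1]
6. fire T3 -> [10 5 1]
7. fire T2 -> [11 8 1]

11 8 1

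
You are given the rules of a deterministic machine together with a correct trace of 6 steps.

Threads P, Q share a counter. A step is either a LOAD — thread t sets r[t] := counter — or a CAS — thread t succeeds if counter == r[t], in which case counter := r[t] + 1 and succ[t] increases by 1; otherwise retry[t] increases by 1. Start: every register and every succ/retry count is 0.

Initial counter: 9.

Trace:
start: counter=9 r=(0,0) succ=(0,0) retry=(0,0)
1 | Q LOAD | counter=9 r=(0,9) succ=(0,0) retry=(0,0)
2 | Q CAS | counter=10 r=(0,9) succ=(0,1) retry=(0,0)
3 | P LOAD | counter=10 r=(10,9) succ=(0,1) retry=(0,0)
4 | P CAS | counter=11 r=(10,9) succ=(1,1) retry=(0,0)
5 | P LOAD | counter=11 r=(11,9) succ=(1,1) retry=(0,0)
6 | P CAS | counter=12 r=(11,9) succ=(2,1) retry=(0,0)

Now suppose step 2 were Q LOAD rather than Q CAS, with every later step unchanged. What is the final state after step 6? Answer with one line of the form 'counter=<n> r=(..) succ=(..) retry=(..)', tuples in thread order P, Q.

counter=11 r=(10,9) succ=(2,0) retry=(0,0)

(re-executing from step 2 with the substitution; state before step 2: counter=9 r=(0,9) succ=(0,0) retry=(0,0))
2 | Q LOAD | counter=9 r=(0,9) succ=(0,0) retry=(0,0)
3 | P LOAD | counter=9 r=(9,9) succ=(0,0) retry=(0,0)
4 | P CAS | counter=10 r=(9,9) succ=(1,0) retry=(0,0)
5 | P LOAD | counter=10 r=(10,9) succ=(1,0) retry=(0,0)
6 | P CAS | counter=11 r=(10,9) succ=(2,0) retry=(0,0)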